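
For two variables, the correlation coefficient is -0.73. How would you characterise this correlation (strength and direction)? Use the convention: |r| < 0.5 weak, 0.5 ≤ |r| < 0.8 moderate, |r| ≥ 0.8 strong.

r = -0.73 < 0 so the relationship is negative.
|r| = 0.73, which falls in the moderate range.

moderate negative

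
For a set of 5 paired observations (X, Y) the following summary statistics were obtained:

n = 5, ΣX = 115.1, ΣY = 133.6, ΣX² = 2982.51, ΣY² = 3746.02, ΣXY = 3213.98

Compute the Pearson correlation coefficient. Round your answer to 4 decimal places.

r = (nΣXY − ΣXΣY) / √[(nΣX² − (ΣX)²)(nΣY² − (ΣY)²)]
Numerator: 5×3213.98 − 115.1×133.6 = 692.54
Denominator: √[(14912.55 − 13248.01)(18730.1 − 17848.96)] = √[1664.54 × 881.14] = 1211.0709
r = 692.54 / 1211.0709 ≈ 0.5718

0.5718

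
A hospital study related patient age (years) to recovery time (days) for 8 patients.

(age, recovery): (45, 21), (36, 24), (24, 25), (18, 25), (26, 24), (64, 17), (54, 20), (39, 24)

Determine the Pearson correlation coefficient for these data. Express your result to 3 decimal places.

-0.942

n = 8, Σx = 306, Σy = 180, Σx² = 13430, Σy² = 4108, Σxy = 6587
nΣxy − ΣxΣy = 52696 − 55080 = -2384
nΣx² − (Σx)² = 107440 − 93636 = 13804; nΣy² − (Σy)² = 32864 − 32400 = 464
r = -2384 / √(13804 × 464) = -2384 / 2530.8212 ≈ -0.942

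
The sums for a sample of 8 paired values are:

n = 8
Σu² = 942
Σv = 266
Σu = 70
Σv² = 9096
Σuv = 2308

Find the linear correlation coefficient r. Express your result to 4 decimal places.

r = (nΣuv − ΣuΣv) / √[(nΣu² − (Σu)²)(nΣv² − (Σv)²)]
Numerator: 8×2308 − 70×266 = -156
Denominator: √[(7536 − 4900)(72768 − 70756)] = √[2636 × 2012] = 2302.9616
r = -156 / 2302.9616 ≈ -0.0677

-0.0677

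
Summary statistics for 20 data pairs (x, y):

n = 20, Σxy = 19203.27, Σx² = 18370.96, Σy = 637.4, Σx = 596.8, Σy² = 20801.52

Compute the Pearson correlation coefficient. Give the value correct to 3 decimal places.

0.350

r = (nΣxy − ΣxΣy) / √[(nΣx² − (Σx)²)(nΣy² − (Σy)²)]
Numerator: 20×19203.27 − 596.8×637.4 = 3665.08
Denominator: √[(367419.2 − 356170.24)(416030.4 − 406278.76)] = √[11248.96 × 9751.64] = 10473.5767
r = 3665.08 / 10473.5767 ≈ 0.350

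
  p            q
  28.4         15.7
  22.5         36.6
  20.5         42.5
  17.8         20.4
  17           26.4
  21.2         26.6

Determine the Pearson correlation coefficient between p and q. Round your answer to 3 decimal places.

-0.270

n = 6, Σp = 127.4, Σq = 168.2, Σp² = 2788.34, Σq² = 5212.98, Σpq = 3516.47
nΣpq − ΣpΣq = 21098.82 − 21428.68 = -329.86
nΣp² − (Σp)² = 16730.04 − 16230.76 = 499.28; nΣq² − (Σq)² = 31277.88 − 28291.24 = 2986.64
r = -329.86 / √(499.28 × 2986.64) = -329.86 / 1221.1346 ≈ -0.270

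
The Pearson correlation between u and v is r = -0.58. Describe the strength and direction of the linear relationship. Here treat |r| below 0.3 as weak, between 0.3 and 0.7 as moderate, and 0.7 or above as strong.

moderate negative

r = -0.58 < 0 so the relationship is negative.
|r| = 0.58, which falls in the moderate range.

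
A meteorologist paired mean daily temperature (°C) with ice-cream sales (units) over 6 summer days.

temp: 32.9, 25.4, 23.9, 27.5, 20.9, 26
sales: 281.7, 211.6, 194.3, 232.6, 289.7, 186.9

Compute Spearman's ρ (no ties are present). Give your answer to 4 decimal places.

Rank temp: 6, 3, 2, 5, 1, 4
Rank sales: 5, 3, 2, 4, 6, 1
d = rank(temp) − rank(sales): 1, 0, 0, 1, -5, 3; Σd² = 36
ρ = 1 − 6Σd² / [n(n²−1)] = 1 − 6×36 / (6×35) = 1 − 216/210 ≈ -0.0286

-0.0286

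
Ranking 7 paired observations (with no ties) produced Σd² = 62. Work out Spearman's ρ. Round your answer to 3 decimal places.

ρ = 1 − 6Σd² / [n(n²−1)] = 1 − 6×62 / (7×48)
  = 1 − 372/336 = 1 − 1.1071 ≈ -0.107

-0.107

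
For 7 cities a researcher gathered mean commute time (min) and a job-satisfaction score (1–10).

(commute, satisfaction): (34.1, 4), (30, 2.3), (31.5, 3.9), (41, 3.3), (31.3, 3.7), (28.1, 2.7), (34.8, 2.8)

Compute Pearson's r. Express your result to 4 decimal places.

n = 7, Σx = 230.8, Σy = 22.7, Σx² = 7716.4, Σy² = 76.21, Σxy = 752.67
nΣxy − ΣxΣy = 5268.69 − 5239.16 = 29.53
nΣx² − (Σx)² = 54014.8 − 53268.64 = 746.16; nΣy² − (Σy)² = 533.47 − 515.29 = 18.18
r = 29.53 / √(746.16 × 18.18) = 29.53 / 116.4697 ≈ 0.2535

0.2535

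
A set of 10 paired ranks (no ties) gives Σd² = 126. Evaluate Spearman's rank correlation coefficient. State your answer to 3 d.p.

0.236

ρ = 1 − 6Σd² / [n(n²−1)] = 1 − 6×126 / (10×99)
  = 1 − 756/990 = 1 − 0.7636 ≈ 0.236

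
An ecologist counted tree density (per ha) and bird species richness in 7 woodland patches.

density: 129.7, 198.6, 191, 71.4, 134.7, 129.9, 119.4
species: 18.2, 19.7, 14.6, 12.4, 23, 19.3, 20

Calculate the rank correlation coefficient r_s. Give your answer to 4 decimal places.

Rank density: 3, 7, 6, 1, 5, 4, 2
Rank species: 3, 5, 2, 1, 7, 4, 6
d = rank(density) − rank(species): 0, 2, 4, 0, -2, 0, -4; Σd² = 40
ρ = 1 − 6Σd² / [n(n²−1)] = 1 − 6×40 / (7×48) = 1 − 240/336 ≈ 0.2857

0.2857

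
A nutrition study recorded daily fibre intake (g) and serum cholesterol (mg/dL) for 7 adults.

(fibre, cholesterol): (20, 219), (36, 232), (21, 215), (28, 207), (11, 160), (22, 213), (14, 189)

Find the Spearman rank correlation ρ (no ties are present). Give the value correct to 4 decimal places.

0.6429

Rank fibre: 3, 7, 4, 6, 1, 5, 2
Rank cholesterol: 6, 7, 5, 3, 1, 4, 2
d = rank(fibre) − rank(cholesterol): -3, 0, -1, 3, 0, 1, 0; Σd² = 20
ρ = 1 − 6Σd² / [n(n²−1)] = 1 − 6×20 / (7×48) = 1 − 120/336 ≈ 0.6429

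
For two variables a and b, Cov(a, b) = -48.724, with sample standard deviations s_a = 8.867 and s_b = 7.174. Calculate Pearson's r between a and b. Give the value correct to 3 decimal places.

-0.766

r = Cov(a,b) / (s_a · s_b) = -48.724 / (8.867 × 7.174)
  = -48.724 / 63.6119 ≈ -0.766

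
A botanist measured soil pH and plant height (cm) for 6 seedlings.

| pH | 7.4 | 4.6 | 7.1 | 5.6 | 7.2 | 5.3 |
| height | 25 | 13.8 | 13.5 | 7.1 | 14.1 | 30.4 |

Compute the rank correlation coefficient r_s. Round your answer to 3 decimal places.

Rank pH: 6, 1, 4, 3, 5, 2
Rank height: 5, 3, 2, 1, 4, 6
d = rank(pH) − rank(height): 1, -2, 2, 2, 1, -4; Σd² = 30
ρ = 1 − 6Σd² / [n(n²−1)] = 1 − 6×30 / (6×35) = 1 − 180/210 ≈ 0.143

0.143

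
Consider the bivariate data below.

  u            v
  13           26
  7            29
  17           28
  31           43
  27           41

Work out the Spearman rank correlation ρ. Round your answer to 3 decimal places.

0.700

Rank u: 2, 1, 3, 5, 4
Rank v: 1, 3, 2, 5, 4
d = rank(u) − rank(v): 1, -2, 1, 0, 0; Σd² = 6
ρ = 1 − 6Σd² / [n(n²−1)] = 1 − 6×6 / (5×24) = 1 − 36/120 ≈ 0.700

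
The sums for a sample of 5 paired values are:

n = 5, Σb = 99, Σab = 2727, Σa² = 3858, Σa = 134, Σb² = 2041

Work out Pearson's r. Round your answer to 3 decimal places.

r = (nΣab − ΣaΣb) / √[(nΣa² − (Σa)²)(nΣb² − (Σb)²)]
Numerator: 5×2727 − 134×99 = 369
Denominator: √[(19290 − 17956)(10205 − 9801)] = √[1334 × 404] = 734.1226
r = 369 / 734.1226 ≈ 0.503

0.503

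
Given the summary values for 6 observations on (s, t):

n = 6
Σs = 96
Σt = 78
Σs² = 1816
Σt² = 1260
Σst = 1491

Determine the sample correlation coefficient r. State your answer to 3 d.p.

0.926

r = (nΣst − ΣsΣt) / √[(nΣs² − (Σs)²)(nΣt² − (Σt)²)]
Numerator: 6×1491 − 96×78 = 1458
Denominator: √[(10896 − 9216)(7560 − 6084)] = √[1680 × 1476] = 1574.7000
r = 1458 / 1574.7000 ≈ 0.926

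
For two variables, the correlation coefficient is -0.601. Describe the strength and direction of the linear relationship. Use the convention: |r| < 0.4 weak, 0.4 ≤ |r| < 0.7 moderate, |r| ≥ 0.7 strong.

r = -0.601 < 0 so the relationship is negative.
|r| = 0.601, which falls in the moderate range.

moderate negative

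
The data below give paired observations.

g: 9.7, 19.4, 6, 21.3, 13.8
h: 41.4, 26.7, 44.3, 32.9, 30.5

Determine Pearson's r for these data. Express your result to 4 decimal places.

n = 5, Σg = 70.2, Σh = 175.8, Σg² = 1150.58, Σh² = 6402, Σgh = 2307.03
nΣgh − ΣgΣh = 11535.15 − 12341.16 = -806.01
nΣg² − (Σg)² = 5752.9 − 4928.04 = 824.86; nΣh² − (Σh)² = 32010 − 30905.64 = 1104.36
r = -806.01 / √(824.86 × 1104.36) = -806.01 / 954.4330 ≈ -0.8445

-0.8445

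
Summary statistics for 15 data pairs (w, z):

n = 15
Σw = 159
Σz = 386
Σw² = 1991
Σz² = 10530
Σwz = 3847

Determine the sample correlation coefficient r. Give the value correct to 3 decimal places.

r = (nΣwz − ΣwΣz) / √[(nΣw² − (Σw)²)(nΣz² − (Σz)²)]
Numerator: 15×3847 − 159×386 = -3669
Denominator: √[(29865 − 25281)(157950 − 148996)] = √[4584 × 8954] = 6406.6478
r = -3669 / 6406.6478 ≈ -0.573

-0.573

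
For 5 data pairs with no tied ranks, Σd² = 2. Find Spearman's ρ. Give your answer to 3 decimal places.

ρ = 1 − 6Σd² / [n(n²−1)] = 1 − 6×2 / (5×24)
  = 1 − 12/120 = 1 − 0.1000 ≈ 0.900

0.900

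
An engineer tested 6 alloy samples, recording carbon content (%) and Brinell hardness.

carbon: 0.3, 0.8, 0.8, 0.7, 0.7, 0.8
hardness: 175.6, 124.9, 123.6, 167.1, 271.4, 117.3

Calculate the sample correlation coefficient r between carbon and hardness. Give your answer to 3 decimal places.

n = 6, Σx = 4.1, Σy = 979.9, Σx² = 2.99, Σy² = 177051.99, Σxy = 652.27
nΣxy − ΣxΣy = 3913.62 − 4017.59 = -103.97
nΣx² − (Σx)² = 17.94 − 16.81 = 1.13; nΣy² − (Σy)² = 1062311.94 − 960204.01 = 102107.93
r = -103.97 / √(1.13 × 102107.93) = -103.97 / 339.6792 ≈ -0.306

-0.306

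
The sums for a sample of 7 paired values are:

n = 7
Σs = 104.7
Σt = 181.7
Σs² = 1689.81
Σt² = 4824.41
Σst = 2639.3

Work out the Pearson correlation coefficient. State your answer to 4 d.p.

-0.6782

r = (nΣst − ΣsΣt) / √[(nΣs² − (Σs)²)(nΣt² − (Σt)²)]
Numerator: 7×2639.3 − 104.7×181.7 = -548.89
Denominator: √[(11828.67 − 10962.09)(33770.87 − 33014.89)] = √[866.58 × 755.98] = 809.3931
r = -548.89 / 809.3931 ≈ -0.6782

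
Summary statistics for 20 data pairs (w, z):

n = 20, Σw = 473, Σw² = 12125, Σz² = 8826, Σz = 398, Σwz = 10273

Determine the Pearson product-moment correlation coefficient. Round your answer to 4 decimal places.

0.9331

r = (nΣwz − ΣwΣz) / √[(nΣw² − (Σw)²)(nΣz² − (Σz)²)]
Numerator: 20×10273 − 473×398 = 17206
Denominator: √[(242500 − 223729)(176520 − 158404)] = √[18771 × 18116] = 18440.5921
r = 17206 / 18440.5921 ≈ 0.9331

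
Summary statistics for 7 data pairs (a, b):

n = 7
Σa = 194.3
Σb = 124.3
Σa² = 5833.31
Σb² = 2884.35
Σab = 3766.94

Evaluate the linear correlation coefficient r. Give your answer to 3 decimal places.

r = (nΣab − ΣaΣb) / √[(nΣa² − (Σa)²)(nΣb² − (Σb)²)]
Numerator: 7×3766.94 − 194.3×124.3 = 2217.09
Denominator: √[(40833.17 − 37752.49)(20190.45 − 15450.49)] = √[3080.68 × 4739.96] = 3821.2956
r = 2217.09 / 3821.2956 ≈ 0.580

0.580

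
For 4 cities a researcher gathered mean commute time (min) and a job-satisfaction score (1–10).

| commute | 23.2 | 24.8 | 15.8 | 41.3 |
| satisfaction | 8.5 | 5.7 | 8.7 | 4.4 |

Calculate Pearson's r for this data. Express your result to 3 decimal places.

-0.871

n = 4, Σx = 105.1, Σy = 27.3, Σx² = 3108.61, Σy² = 199.79, Σxy = 657.74
nΣxy − ΣxΣy = 2630.96 − 2869.23 = -238.27
nΣx² − (Σx)² = 12434.44 − 11046.01 = 1388.43; nΣy² − (Σy)² = 799.16 − 745.29 = 53.87
r = -238.27 / √(1388.43 × 53.87) = -238.27 / 273.4862 ≈ -0.871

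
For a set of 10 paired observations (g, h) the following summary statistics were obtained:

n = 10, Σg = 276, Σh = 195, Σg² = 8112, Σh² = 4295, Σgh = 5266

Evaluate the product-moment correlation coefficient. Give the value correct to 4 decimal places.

r = (nΣgh − ΣgΣh) / √[(nΣg² − (Σg)²)(nΣh² − (Σh)²)]
Numerator: 10×5266 − 276×195 = -1160
Denominator: √[(81120 − 76176)(42950 − 38025)] = √[4944 × 4925] = 4934.4909
r = -1160 / 4934.4909 ≈ -0.2351

-0.2351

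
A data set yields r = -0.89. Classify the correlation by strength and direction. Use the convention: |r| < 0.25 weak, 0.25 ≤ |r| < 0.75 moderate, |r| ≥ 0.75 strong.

r = -0.89 < 0 so the relationship is negative.
|r| = 0.89, which falls in the strong range.

strong negative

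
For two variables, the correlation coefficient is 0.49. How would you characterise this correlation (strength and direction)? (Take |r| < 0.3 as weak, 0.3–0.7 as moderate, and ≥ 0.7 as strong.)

r = 0.49 > 0 so the relationship is positive.
|r| = 0.49, which falls in the moderate range.

moderate positive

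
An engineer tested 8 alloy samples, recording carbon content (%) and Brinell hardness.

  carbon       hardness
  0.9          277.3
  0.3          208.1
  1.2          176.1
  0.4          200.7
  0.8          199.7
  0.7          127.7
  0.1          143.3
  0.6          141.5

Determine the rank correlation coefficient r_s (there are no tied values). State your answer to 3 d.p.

0.095

Rank carbon: 7, 2, 8, 3, 6, 5, 1, 4
Rank hardness: 8, 7, 4, 6, 5, 1, 3, 2
d = rank(carbon) − rank(hardness): -1, -5, 4, -3, 1, 4, -2, 2; Σd² = 76
ρ = 1 − 6Σd² / [n(n²−1)] = 1 − 6×76 / (8×63) = 1 − 456/504 ≈ 0.095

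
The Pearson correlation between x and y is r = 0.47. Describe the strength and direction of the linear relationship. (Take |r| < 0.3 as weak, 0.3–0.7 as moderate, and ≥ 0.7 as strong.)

r = 0.47 > 0 so the relationship is positive.
|r| = 0.47, which falls in the moderate range.

moderate positive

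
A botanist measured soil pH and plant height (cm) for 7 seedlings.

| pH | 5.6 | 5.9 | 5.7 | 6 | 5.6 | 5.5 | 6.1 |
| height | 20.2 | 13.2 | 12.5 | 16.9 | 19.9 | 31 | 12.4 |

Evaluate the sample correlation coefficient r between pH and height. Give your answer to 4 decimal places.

n = 7, Σx = 40.4, Σy = 126.1, Σx² = 233.48, Σy² = 2534.91, Σxy = 721.23
nΣxy − ΣxΣy = 5048.61 − 5094.44 = -45.83
nΣx² − (Σx)² = 1634.36 − 1632.16 = 2.2; nΣy² − (Σy)² = 17744.37 − 15901.21 = 1843.16
r = -45.83 / √(2.2 × 1843.16) = -45.83 / 63.6785 ≈ -0.7197

-0.7197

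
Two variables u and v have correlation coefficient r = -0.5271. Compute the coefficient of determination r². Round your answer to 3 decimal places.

0.278

r² = (-0.5271)² = 0.278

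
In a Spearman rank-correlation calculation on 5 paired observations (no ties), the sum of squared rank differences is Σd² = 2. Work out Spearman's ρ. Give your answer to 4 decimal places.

ρ = 1 − 6Σd² / [n(n²−1)] = 1 − 6×2 / (5×24)
  = 1 − 12/120 = 1 − 0.10000 ≈ 0.9000

0.9000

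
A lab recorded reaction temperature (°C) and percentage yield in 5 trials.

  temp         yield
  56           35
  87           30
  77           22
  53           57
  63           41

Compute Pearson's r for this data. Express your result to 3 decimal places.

n = 5, Σx = 336, Σy = 185, Σx² = 23412, Σy² = 7539, Σxy = 11868
nΣxy − ΣxΣy = 59340 − 62160 = -2820
nΣx² − (Σx)² = 117060 − 112896 = 4164; nΣy² − (Σy)² = 37695 − 34225 = 3470
r = -2820 / √(4164 × 3470) = -2820 / 3801.1945 ≈ -0.742

-0.742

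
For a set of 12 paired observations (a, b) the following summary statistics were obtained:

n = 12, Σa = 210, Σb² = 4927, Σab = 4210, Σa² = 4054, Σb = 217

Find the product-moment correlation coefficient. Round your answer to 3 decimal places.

0.669

r = (nΣab − ΣaΣb) / √[(nΣa² − (Σa)²)(nΣb² − (Σb)²)]
Numerator: 12×4210 − 210×217 = 4950
Denominator: √[(48648 − 44100)(59124 − 47089)] = √[4548 × 12035] = 7398.3228
r = 4950 / 7398.3228 ≈ 0.669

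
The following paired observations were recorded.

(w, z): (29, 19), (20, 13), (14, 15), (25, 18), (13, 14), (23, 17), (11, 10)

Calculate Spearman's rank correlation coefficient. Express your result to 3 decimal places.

0.893

Rank w: 7, 4, 3, 6, 2, 5, 1
Rank z: 7, 2, 4, 6, 3, 5, 1
d = rank(w) − rank(z): 0, 2, -1, 0, -1, 0, 0; Σd² = 6
ρ = 1 − 6Σd² / [n(n²−1)] = 1 − 6×6 / (7×48) = 1 − 36/336 ≈ 0.893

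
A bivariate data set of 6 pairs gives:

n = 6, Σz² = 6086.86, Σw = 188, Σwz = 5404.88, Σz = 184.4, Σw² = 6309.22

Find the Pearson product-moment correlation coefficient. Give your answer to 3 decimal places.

-0.890

r = (nΣwz − ΣwΣz) / √[(nΣw² − (Σw)²)(nΣz² − (Σz)²)]
Numerator: 6×5404.88 − 188×184.4 = -2237.92
Denominator: √[(37855.32 − 35344)(36521.16 − 34003.36)] = √[2511.32 × 2517.8] = 2514.5579
r = -2237.92 / 2514.5579 ≈ -0.890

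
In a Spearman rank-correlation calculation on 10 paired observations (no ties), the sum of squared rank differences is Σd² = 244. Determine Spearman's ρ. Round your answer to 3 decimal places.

ρ = 1 − 6Σd² / [n(n²−1)] = 1 − 6×244 / (10×99)
  = 1 − 1464/990 = 1 − 1.4788 ≈ -0.479

-0.479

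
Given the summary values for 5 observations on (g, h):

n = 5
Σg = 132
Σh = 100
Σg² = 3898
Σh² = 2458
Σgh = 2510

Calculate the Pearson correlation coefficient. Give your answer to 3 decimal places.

r = (nΣgh − ΣgΣh) / √[(nΣg² − (Σg)²)(nΣh² − (Σh)²)]
Numerator: 5×2510 − 132×100 = -650
Denominator: √[(19490 − 17424)(12290 − 10000)] = √[2066 × 2290] = 2175.1184
r = -650 / 2175.1184 ≈ -0.299

-0.299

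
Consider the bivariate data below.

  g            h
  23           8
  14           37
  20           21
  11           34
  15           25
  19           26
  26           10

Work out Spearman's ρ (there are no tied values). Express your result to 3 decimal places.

-0.893

Rank g: 6, 2, 5, 1, 3, 4, 7
Rank h: 1, 7, 3, 6, 4, 5, 2
d = rank(g) − rank(h): 5, -5, 2, -5, -1, -1, 5; Σd² = 106
ρ = 1 − 6Σd² / [n(n²−1)] = 1 − 6×106 / (7×48) = 1 − 636/336 ≈ -0.893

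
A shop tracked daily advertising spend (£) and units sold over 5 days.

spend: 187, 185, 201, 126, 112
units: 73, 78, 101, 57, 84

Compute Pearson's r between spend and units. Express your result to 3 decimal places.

n = 5, Σx = 811, Σy = 393, Σx² = 138015, Σy² = 31919, Σxy = 64972
nΣxy − ΣxΣy = 324860 − 318723 = 6137
nΣx² − (Σx)² = 690075 − 657721 = 32354; nΣy² − (Σy)² = 159595 − 154449 = 5146
r = 6137 / √(32354 × 5146) = 6137 / 12903.2432 ≈ 0.476

0.476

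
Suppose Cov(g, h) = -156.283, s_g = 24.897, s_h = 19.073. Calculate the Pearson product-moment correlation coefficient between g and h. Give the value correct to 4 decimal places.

r = Cov(g,h) / (s_g · s_h) = -156.283 / (24.897 × 19.073)
  = -156.283 / 474.8605 ≈ -0.3291

-0.3291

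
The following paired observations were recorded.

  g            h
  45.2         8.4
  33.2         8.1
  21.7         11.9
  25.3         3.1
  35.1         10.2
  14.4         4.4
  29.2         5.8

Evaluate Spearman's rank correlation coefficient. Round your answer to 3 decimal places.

0.357

Rank g: 7, 5, 2, 3, 6, 1, 4
Rank h: 5, 4, 7, 1, 6, 2, 3
d = rank(g) − rank(h): 2, 1, -5, 2, 0, -1, 1; Σd² = 36
ρ = 1 − 6Σd² / [n(n²−1)] = 1 − 6×36 / (7×48) = 1 − 216/336 ≈ 0.357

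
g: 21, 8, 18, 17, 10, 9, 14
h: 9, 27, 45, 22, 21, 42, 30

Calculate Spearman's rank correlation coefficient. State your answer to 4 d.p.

-0.2143

Rank g: 7, 1, 6, 5, 3, 2, 4
Rank h: 1, 4, 7, 3, 2, 6, 5
d = rank(g) − rank(h): 6, -3, -1, 2, 1, -4, -1; Σd² = 68
ρ = 1 − 6Σd² / [n(n²−1)] = 1 − 6×68 / (7×48) = 1 − 408/336 ≈ -0.2143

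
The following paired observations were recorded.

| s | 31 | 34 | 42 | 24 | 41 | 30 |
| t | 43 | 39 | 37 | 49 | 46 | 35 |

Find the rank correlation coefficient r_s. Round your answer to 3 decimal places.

Rank s: 3, 4, 6, 1, 5, 2
Rank t: 4, 3, 2, 6, 5, 1
d = rank(s) − rank(t): -1, 1, 4, -5, 0, 1; Σd² = 44
ρ = 1 − 6Σd² / [n(n²−1)] = 1 − 6×44 / (6×35) = 1 − 264/210 ≈ -0.257

-0.257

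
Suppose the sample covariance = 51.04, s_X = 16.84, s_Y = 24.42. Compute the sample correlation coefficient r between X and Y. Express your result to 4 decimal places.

0.1241

r = Cov(X,Y) / (s_X · s_Y) = 51.04 / (16.84 × 24.42)
  = 51.04 / 411.2328 ≈ 0.1241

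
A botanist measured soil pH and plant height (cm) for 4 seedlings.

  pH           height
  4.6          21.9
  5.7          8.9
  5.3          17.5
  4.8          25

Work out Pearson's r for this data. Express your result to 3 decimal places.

-0.922

n = 4, Σx = 20.4, Σy = 73.3, Σx² = 104.78, Σy² = 1490.07, Σxy = 364.22
nΣxy − ΣxΣy = 1456.88 − 1495.32 = -38.44
nΣx² − (Σx)² = 419.12 − 416.16 = 2.96; nΣy² − (Σy)² = 5960.28 − 5372.89 = 587.39
r = -38.44 / √(2.96 × 587.39) = -38.44 / 41.6974 ≈ -0.922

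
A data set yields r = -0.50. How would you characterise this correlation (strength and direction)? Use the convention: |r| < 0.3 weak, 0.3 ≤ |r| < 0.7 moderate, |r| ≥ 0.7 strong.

r = -0.50 < 0 so the relationship is negative.
|r| = 0.50, which falls in the moderate range.

moderate negative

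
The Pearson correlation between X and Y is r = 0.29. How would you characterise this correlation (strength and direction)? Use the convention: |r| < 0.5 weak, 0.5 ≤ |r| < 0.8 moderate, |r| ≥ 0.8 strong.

weak positive

r = 0.29 > 0 so the relationship is positive.
|r| = 0.29, which falls in the weak range.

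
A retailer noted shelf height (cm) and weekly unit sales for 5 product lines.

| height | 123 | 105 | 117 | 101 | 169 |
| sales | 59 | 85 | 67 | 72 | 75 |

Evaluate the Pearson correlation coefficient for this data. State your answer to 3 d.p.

-0.063

n = 5, Σx = 615, Σy = 358, Σx² = 78605, Σy² = 26004, Σxy = 43968
nΣxy − ΣxΣy = 219840 − 220170 = -330
nΣx² − (Σx)² = 393025 − 378225 = 14800; nΣy² − (Σy)² = 130020 − 128164 = 1856
r = -330 / √(14800 × 1856) = -330 / 5241.0686 ≈ -0.063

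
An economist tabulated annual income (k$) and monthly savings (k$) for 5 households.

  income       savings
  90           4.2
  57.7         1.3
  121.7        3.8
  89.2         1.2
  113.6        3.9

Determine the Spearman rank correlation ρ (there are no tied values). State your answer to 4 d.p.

0.5000

Rank income: 3, 1, 5, 2, 4
Rank savings: 5, 2, 3, 1, 4
d = rank(income) − rank(savings): -2, -1, 2, 1, 0; Σd² = 10
ρ = 1 − 6Σd² / [n(n²−1)] = 1 − 6×10 / (5×24) = 1 − 60/120 ≈ 0.5000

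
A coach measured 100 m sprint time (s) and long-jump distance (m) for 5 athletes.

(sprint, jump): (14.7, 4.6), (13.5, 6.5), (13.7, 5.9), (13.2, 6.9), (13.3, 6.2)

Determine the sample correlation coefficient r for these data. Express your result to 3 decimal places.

n = 5, Σx = 68.4, Σy = 30.1, Σx² = 937.16, Σy² = 184.27, Σxy = 409.74
nΣxy − ΣxΣy = 2048.7 − 2058.84 = -10.14
nΣx² − (Σx)² = 4685.8 − 4678.56 = 7.24; nΣy² − (Σy)² = 921.35 − 906.01 = 15.34
r = -10.14 / √(7.24 × 15.34) = -10.14 / 10.5386 ≈ -0.962

-0.962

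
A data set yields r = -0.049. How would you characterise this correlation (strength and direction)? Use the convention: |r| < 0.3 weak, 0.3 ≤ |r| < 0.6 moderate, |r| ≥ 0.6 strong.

r = -0.049 < 0 so the relationship is negative.
|r| = 0.049, which falls in the weak range.

weak negative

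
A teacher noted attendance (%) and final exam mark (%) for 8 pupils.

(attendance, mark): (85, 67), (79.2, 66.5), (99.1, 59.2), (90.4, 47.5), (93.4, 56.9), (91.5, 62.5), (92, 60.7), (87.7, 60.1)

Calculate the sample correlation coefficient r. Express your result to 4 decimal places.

-0.4810

n = 8, Σx = 718.3, Σy = 480.4, Σx² = 64741.71, Σy² = 29112.5, Σxy = 43010.9
nΣxy − ΣxΣy = 344087.2 − 345071.32 = -984.12
nΣx² − (Σx)² = 517933.68 − 515954.89 = 1978.79; nΣy² − (Σy)² = 232900 − 230784.16 = 2115.84
r = -984.12 / √(1978.79 × 2115.84) = -984.12 / 2046.1679 ≈ -0.4810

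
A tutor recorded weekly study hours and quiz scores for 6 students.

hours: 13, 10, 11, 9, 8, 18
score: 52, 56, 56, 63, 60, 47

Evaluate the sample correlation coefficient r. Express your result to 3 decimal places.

-0.934

n = 6, Σx = 69, Σy = 334, Σx² = 859, Σy² = 18754, Σxy = 3745
nΣxy − ΣxΣy = 22470 − 23046 = -576
nΣx² − (Σx)² = 5154 − 4761 = 393; nΣy² − (Σy)² = 112524 − 111556 = 968
r = -576 / √(393 × 968) = -576 / 616.7852 ≈ -0.934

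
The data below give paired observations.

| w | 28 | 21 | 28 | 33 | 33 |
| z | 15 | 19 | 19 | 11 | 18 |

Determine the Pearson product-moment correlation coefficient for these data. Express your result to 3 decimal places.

n = 5, Σw = 143, Σz = 82, Σw² = 4187, Σz² = 1392, Σwz = 2308
nΣwz − ΣwΣz = 11540 − 11726 = -186
nΣw² − (Σw)² = 20935 − 20449 = 486; nΣz² − (Σz)² = 6960 − 6724 = 236
r = -186 / √(486 × 236) = -186 / 338.6680 ≈ -0.549

-0.549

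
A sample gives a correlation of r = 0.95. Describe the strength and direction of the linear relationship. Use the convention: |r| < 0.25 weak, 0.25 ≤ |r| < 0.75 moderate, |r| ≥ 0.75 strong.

strong positive

r = 0.95 > 0 so the relationship is positive.
|r| = 0.95, which falls in the strong range.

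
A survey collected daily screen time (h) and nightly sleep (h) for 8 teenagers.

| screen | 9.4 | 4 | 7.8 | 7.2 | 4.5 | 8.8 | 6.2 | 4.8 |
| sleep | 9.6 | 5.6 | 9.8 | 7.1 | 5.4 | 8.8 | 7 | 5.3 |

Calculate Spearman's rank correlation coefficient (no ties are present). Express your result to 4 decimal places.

0.8333

Rank screen: 8, 1, 6, 5, 2, 7, 4, 3
Rank sleep: 7, 3, 8, 5, 2, 6, 4, 1
d = rank(screen) − rank(sleep): 1, -2, -2, 0, 0, 1, 0, 2; Σd² = 14
ρ = 1 − 6Σd² / [n(n²−1)] = 1 − 6×14 / (8×63) = 1 − 84/504 ≈ 0.8333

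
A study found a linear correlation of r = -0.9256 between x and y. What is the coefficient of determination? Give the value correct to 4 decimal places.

r² = (-0.9256)² = 0.8567

0.8567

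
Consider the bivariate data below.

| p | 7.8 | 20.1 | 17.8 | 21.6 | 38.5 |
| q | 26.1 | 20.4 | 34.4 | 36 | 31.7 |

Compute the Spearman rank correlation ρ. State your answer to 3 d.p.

0.300

Rank p: 1, 3, 2, 4, 5
Rank q: 2, 1, 4, 5, 3
d = rank(p) − rank(q): -1, 2, -2, -1, 2; Σd² = 14
ρ = 1 − 6Σd² / [n(n²−1)] = 1 − 6×14 / (5×24) = 1 − 84/120 ≈ 0.300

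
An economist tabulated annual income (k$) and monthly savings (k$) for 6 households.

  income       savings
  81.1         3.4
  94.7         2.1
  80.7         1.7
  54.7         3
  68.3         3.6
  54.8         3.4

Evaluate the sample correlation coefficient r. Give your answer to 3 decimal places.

n = 6, Σx = 434.3, Σy = 17.2, Σx² = 32717.81, Σy² = 52.38, Σxy = 1208.1
nΣxy − ΣxΣy = 7248.6 − 7469.96 = -221.36
nΣx² − (Σx)² = 196306.86 − 188616.49 = 7690.37; nΣy² − (Σy)² = 314.28 − 295.84 = 18.44
r = -221.36 / √(7690.37 × 18.44) = -221.36 / 376.5772 ≈ -0.588

-0.588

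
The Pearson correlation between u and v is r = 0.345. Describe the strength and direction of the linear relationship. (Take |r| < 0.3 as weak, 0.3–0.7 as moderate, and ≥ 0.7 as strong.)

moderate positive

r = 0.345 > 0 so the relationship is positive.
|r| = 0.345, which falls in the moderate range.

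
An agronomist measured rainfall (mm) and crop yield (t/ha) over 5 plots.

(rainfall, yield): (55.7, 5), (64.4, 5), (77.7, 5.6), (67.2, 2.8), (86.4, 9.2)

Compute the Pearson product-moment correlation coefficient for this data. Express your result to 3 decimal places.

n = 5, Σx = 351.4, Σy = 27.6, Σx² = 25267.94, Σy² = 173.84, Σxy = 2018.66
nΣxy − ΣxΣy = 10093.3 − 9698.64 = 394.66
nΣx² − (Σx)² = 126339.7 − 123481.96 = 2857.74; nΣy² − (Σy)² = 869.2 − 761.76 = 107.44
r = 394.66 / √(2857.74 × 107.44) = 394.66 / 554.1079 ≈ 0.712

0.712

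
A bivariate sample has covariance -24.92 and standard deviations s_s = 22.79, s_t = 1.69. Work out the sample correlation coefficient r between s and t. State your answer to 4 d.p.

-0.6470

r = Cov(s,t) / (s_s · s_t) = -24.92 / (22.79 × 1.69)
  = -24.92 / 38.5151 ≈ -0.6470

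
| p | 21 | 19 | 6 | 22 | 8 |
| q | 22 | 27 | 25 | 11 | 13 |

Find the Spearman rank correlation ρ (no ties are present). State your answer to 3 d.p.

Rank p: 4, 3, 1, 5, 2
Rank q: 3, 5, 4, 1, 2
d = rank(p) − rank(q): 1, -2, -3, 4, 0; Σd² = 30
ρ = 1 − 6Σd² / [n(n²−1)] = 1 − 6×30 / (5×24) = 1 − 180/120 ≈ -0.500

-0.500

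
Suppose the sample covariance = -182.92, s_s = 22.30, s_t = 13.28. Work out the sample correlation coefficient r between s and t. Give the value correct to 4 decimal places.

-0.6177

r = Cov(s,t) / (s_s · s_t) = -182.92 / (22.30 × 13.28)
  = -182.92 / 296.1440 ≈ -0.6177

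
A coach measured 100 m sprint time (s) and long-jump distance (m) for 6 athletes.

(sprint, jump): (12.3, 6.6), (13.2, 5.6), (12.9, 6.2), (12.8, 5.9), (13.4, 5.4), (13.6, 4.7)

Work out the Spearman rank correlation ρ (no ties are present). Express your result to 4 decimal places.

-0.9429

Rank sprint: 1, 4, 3, 2, 5, 6
Rank jump: 6, 3, 5, 4, 2, 1
d = rank(sprint) − rank(jump): -5, 1, -2, -2, 3, 5; Σd² = 68
ρ = 1 − 6Σd² / [n(n²−1)] = 1 − 6×68 / (6×35) = 1 − 408/210 ≈ -0.9429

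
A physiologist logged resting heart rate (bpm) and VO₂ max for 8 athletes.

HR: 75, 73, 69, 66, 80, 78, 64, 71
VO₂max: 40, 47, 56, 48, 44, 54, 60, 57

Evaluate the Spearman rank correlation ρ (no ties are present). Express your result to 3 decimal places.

-0.667

Rank HR: 6, 5, 3, 2, 8, 7, 1, 4
Rank VO₂max: 1, 3, 6, 4, 2, 5, 8, 7
d = rank(HR) − rank(VO₂max): 5, 2, -3, -2, 6, 2, -7, -3; Σd² = 140
ρ = 1 − 6Σd² / [n(n²−1)] = 1 − 6×140 / (8×63) = 1 − 840/504 ≈ -0.667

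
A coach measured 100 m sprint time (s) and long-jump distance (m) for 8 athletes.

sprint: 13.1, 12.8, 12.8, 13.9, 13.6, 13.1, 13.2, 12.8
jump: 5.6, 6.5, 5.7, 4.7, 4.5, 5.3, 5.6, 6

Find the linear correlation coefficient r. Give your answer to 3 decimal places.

n = 8, Σx = 105.3, Σy = 43.9, Σx² = 1387.15, Σy² = 243.89, Σxy = 576.2
nΣxy − ΣxΣy = 4609.6 − 4622.67 = -13.07
nΣx² − (Σx)² = 11097.2 − 11088.09 = 9.11; nΣy² − (Σy)² = 1951.12 − 1927.21 = 23.91
r = -13.07 / √(9.11 × 23.91) = -13.07 / 14.7587 ≈ -0.886

-0.886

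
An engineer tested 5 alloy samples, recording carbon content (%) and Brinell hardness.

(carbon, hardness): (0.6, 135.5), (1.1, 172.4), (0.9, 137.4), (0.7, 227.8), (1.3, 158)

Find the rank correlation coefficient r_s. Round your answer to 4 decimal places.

Rank carbon: 1, 4, 3, 2, 5
Rank hardness: 1, 4, 2, 5, 3
d = rank(carbon) − rank(hardness): 0, 0, 1, -3, 2; Σd² = 14
ρ = 1 − 6Σd² / [n(n²−1)] = 1 − 6×14 / (5×24) = 1 − 84/120 ≈ 0.3000

0.3000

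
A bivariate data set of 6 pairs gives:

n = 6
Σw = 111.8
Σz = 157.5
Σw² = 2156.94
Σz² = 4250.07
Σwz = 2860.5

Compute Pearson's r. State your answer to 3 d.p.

-0.804

r = (nΣwz − ΣwΣz) / √[(nΣw² − (Σw)²)(nΣz² − (Σz)²)]
Numerator: 6×2860.5 − 111.8×157.5 = -445.5
Denominator: √[(12941.64 − 12499.24)(25500.42 − 24806.25)] = √[442.4 × 694.17] = 554.1668
r = -445.5 / 554.1668 ≈ -0.804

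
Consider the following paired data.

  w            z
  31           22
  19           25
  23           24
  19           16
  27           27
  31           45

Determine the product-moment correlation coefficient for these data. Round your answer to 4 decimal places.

0.5988

n = 6, Σw = 150, Σz = 159, Σw² = 3902, Σz² = 4695, Σwz = 4137
nΣwz − ΣwΣz = 24822 − 23850 = 972
nΣw² − (Σw)² = 23412 − 22500 = 912; nΣz² − (Σz)² = 28170 − 25281 = 2889
r = 972 / √(912 × 2889) = 972 / 1623.1968 ≈ 0.5988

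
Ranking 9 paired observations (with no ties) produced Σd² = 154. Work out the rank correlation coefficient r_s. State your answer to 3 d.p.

-0.283

ρ = 1 − 6Σd² / [n(n²−1)] = 1 − 6×154 / (9×80)
  = 1 − 924/720 = 1 − 1.2833 ≈ -0.283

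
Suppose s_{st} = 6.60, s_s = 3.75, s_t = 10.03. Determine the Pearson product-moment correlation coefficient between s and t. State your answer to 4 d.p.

r = Cov(s,t) / (s_s · s_t) = 6.60 / (3.75 × 10.03)
  = 6.60 / 37.6125 ≈ 0.1755

0.1755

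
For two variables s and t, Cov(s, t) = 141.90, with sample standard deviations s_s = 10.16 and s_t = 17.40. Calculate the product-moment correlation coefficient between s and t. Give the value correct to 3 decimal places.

0.803

r = Cov(s,t) / (s_s · s_t) = 141.90 / (10.16 × 17.40)
  = 141.90 / 176.7840 ≈ 0.803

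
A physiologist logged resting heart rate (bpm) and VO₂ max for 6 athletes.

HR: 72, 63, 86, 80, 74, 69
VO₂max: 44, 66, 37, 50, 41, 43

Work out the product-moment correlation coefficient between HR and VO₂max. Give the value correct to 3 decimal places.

n = 6, Σx = 444, Σy = 281, Σx² = 33186, Σy² = 13691, Σxy = 20509
nΣxy − ΣxΣy = 123054 − 124764 = -1710
nΣx² − (Σx)² = 199116 − 197136 = 1980; nΣy² − (Σy)² = 82146 − 78961 = 3185
r = -1710 / √(1980 × 3185) = -1710 / 2511.2348 ≈ -0.681

-0.681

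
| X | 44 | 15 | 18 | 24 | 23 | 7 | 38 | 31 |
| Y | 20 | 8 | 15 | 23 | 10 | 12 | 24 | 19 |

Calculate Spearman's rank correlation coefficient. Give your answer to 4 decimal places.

Rank X: 8, 2, 3, 5, 4, 1, 7, 6
Rank Y: 6, 1, 4, 7, 2, 3, 8, 5
d = rank(X) − rank(Y): 2, 1, -1, -2, 2, -2, -1, 1; Σd² = 20
ρ = 1 − 6Σd² / [n(n²−1)] = 1 − 6×20 / (8×63) = 1 − 120/504 ≈ 0.7619

0.7619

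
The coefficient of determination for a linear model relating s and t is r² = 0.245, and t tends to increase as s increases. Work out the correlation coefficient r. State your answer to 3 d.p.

0.495

|r| = √0.245 = 0.495
The association is positive, so r = 0.495.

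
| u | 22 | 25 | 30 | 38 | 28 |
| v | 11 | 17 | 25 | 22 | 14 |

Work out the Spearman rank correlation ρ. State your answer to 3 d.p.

Rank u: 1, 2, 4, 5, 3
Rank v: 1, 3, 5, 4, 2
d = rank(u) − rank(v): 0, -1, -1, 1, 1; Σd² = 4
ρ = 1 − 6Σd² / [n(n²−1)] = 1 − 6×4 / (5×24) = 1 − 24/120 ≈ 0.800

0.800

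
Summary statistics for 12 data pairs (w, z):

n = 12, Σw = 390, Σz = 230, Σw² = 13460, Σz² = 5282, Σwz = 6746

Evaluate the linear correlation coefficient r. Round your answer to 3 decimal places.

-0.880

r = (nΣwz − ΣwΣz) / √[(nΣw² − (Σw)²)(nΣz² − (Σz)²)]
Numerator: 12×6746 − 390×230 = -8748
Denominator: √[(161520 − 152100)(63384 − 52900)] = √[9420 × 10484] = 9937.7704
r = -8748 / 9937.7704 ≈ -0.880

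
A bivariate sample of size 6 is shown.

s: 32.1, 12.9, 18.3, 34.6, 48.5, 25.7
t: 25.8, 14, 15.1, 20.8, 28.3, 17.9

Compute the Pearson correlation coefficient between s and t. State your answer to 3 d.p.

0.930

n = 6, Σs = 172.1, Σt = 121.9, Σs² = 5741.61, Σt² = 2643.59, Σst = 3837.37
nΣst − ΣsΣt = 23024.22 − 20978.99 = 2045.23
nΣs² − (Σs)² = 34449.66 − 29618.41 = 4831.25; nΣt² − (Σt)² = 15861.54 − 14859.61 = 1001.93
r = 2045.23 / √(4831.25 × 1001.93) = 2045.23 / 2200.1305 ≈ 0.930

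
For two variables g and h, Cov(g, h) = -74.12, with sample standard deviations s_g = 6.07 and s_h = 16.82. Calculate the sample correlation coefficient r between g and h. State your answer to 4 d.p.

r = Cov(g,h) / (s_g · s_h) = -74.12 / (6.07 × 16.82)
  = -74.12 / 102.0974 ≈ -0.7260

-0.7260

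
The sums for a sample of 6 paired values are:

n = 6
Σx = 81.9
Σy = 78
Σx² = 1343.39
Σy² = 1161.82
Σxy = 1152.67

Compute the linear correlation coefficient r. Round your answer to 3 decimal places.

r = (nΣxy − ΣxΣy) / √[(nΣx² − (Σx)²)(nΣy² − (Σy)²)]
Numerator: 6×1152.67 − 81.9×78 = 527.82
Denominator: √[(8060.34 − 6707.61)(6970.92 − 6084)] = √[1352.73 × 886.92] = 1095.3371
r = 527.82 / 1095.3371 ≈ 0.482

0.482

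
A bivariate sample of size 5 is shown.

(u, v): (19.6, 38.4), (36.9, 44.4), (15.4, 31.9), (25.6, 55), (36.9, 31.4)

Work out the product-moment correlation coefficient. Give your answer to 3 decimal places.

n = 5, Σu = 134.4, Σv = 201.1, Σu² = 3999.9, Σv² = 8474.49, Σuv = 5448.92
nΣuv − ΣuΣv = 27244.6 − 27027.84 = 216.76
nΣu² − (Σu)² = 19999.5 − 18063.36 = 1936.14; nΣv² − (Σv)² = 42372.45 − 40441.21 = 1931.24
r = 216.76 / √(1936.14 × 1931.24) = 216.76 / 1933.6884 ≈ 0.112

0.112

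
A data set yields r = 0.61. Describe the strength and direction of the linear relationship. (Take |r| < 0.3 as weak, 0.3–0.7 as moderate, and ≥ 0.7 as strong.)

moderate positive

r = 0.61 > 0 so the relationship is positive.
|r| = 0.61, which falls in the moderate range.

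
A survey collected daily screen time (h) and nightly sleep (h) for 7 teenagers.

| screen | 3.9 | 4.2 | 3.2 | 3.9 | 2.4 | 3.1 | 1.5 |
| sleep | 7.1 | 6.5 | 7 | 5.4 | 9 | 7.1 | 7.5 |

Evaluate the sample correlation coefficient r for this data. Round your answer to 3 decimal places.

n = 7, Σx = 22.2, Σy = 49.6, Σx² = 75.92, Σy² = 358.48, Σxy = 153.31
nΣxy − ΣxΣy = 1073.17 − 1101.12 = -27.95
nΣx² − (Σx)² = 531.44 − 492.84 = 38.6; nΣy² − (Σy)² = 2509.36 − 2460.16 = 49.2
r = -27.95 / √(38.6 × 49.2) = -27.95 / 43.5789 ≈ -0.641

-0.641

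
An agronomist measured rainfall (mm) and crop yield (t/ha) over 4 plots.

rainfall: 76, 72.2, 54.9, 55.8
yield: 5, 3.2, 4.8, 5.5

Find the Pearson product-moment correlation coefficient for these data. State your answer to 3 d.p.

-0.489

n = 4, Σx = 258.9, Σy = 18.5, Σx² = 17116.49, Σy² = 88.53, Σxy = 1181.46
nΣxy − ΣxΣy = 4725.84 − 4789.65 = -63.81
nΣx² − (Σx)² = 68465.96 − 67029.21 = 1436.75; nΣy² − (Σy)² = 354.12 − 342.25 = 11.87
r = -63.81 / √(1436.75 × 11.87) = -63.81 / 130.5918 ≈ -0.489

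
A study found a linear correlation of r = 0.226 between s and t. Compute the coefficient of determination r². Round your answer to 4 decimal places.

0.0511

r² = (0.226)² = 0.0511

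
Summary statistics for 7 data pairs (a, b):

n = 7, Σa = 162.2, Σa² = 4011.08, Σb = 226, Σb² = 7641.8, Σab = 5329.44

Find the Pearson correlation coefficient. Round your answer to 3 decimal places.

r = (nΣab − ΣaΣb) / √[(nΣa² − (Σa)²)(nΣb² − (Σb)²)]
Numerator: 7×5329.44 − 162.2×226 = 648.88
Denominator: √[(28077.56 − 26308.84)(53492.6 − 51076)] = √[1768.72 × 2416.6] = 2067.4353
r = 648.88 / 2067.4353 ≈ 0.314

0.314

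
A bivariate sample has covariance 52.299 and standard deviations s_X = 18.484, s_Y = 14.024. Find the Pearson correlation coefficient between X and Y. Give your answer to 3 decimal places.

r = Cov(X,Y) / (s_X · s_Y) = 52.299 / (18.484 × 14.024)
  = 52.299 / 259.2196 ≈ 0.202

0.202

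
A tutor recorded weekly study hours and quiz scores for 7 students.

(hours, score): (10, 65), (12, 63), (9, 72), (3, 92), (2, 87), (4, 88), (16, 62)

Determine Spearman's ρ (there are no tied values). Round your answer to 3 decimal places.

-0.893

Rank hours: 5, 6, 4, 2, 1, 3, 7
Rank score: 3, 2, 4, 7, 5, 6, 1
d = rank(hours) − rank(score): 2, 4, 0, -5, -4, -3, 6; Σd² = 106
ρ = 1 − 6Σd² / [n(n²−1)] = 1 − 6×106 / (7×48) = 1 − 636/336 ≈ -0.893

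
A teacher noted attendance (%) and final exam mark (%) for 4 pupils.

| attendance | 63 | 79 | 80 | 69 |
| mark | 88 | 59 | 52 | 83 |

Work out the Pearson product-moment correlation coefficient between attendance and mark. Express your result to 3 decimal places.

-0.976

n = 4, Σx = 291, Σy = 282, Σx² = 21371, Σy² = 20818, Σxy = 20092
nΣxy − ΣxΣy = 80368 − 82062 = -1694
nΣx² − (Σx)² = 85484 − 84681 = 803; nΣy² − (Σy)² = 83272 − 79524 = 3748
r = -1694 / √(803 × 3748) = -1694 / 1734.8326 ≈ -0.976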